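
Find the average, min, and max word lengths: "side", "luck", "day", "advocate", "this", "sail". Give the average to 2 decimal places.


Lengths: "side"=4, "luck"=4, "day"=3, "advocate"=8, "this"=4, "sail"=4
Sum = 27, Count = 6
Average = 27/6 = 4.50
= avg=4.50, min=3, max=8


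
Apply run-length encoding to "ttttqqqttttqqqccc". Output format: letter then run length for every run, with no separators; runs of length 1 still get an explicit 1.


String: "ttttqqqttttqqqccc"
Scanning for consecutive runs:
  't' x 4
  'q' x 3
  't' x 4
  'q' x 3
  'c' x 3
RLE = "t4q3t4q3c3"


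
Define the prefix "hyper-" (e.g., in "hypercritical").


Prefix: hyper-
Example: hypercritical = hyper- + critical
Meaning = over / excessive


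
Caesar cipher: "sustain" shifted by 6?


Word: "sustain"
Shift: 6
Each letter → (letter + shift) mod 26:
  's' (18) + 6 = 24 → 'y'
  'u' (20) + 6 = 0 → 'a'
  's' (18) + 6 = 24 → 'y'
  't' (19) + 6 = 25 → 'z'
  'a' (0) + 6 = 6 → 'g'
  'i' (8) + 6 = 14 → 'o'
  'n' (13) + 6 = 19 → 't'
Result = "yayzgot"


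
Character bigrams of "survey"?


Word: "survey" (length 6)
Number of bigrams = 6 - 2 + 1 = 5
  Position 0: "su"
  Position 1: "ur"
  Position 2: "rv"
  Position 3: "ve"
  Position 4: "ey"
Bigrams = "su", "ur", "rv", "ve", "ey"


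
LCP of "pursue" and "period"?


Word 1: "pursue"
Word 2: "period"
Comparing from start:
  Pos 0: 'p' == 'p'
  Pos 1: 'u' != 'e' (stop)
LCP = "p" (length 1)


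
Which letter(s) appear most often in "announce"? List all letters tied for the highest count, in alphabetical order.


Word: "announce"
Letter counts:
  'a': 1
  'c': 1
  'e': 1
  'n': 3
  'o': 1
  'u': 1
Maximum count = 3
Most frequent = 'n' (3 times each)


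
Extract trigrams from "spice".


Word: "spice" (length 5)
Number of trigrams = 5 - 3 + 1 = 3
  Position 0: "spi"
  Position 1: "pic"
  Position 2: "ice"
Trigrams = "spi", "pic", "ice"


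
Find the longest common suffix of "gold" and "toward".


Word 1: "gold"
Word 2: "toward"
Comparing from end:
  Pos -1: 'd' == 'd'
  Pos -2: 'l' != 'r' (stop)
LCS = "d" (length 1)


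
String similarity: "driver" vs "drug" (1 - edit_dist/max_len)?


Word 1: "driver" (length 6)
Word 2: "drug" (length 4)
One optimal edit sequence:
  1. keep 'd'
  2. keep 'r'
  3. delete 'i'  (+1)
  4. delete 'v'  (+1)
  5. substitute 'e' -> 'u'  (+1)
  6. substitute 'r' -> 'g'  (+1)
Edit distance = 4
Max length = max(6, 4) = 6
Similarity = 1 - 4/6
= 0.3333


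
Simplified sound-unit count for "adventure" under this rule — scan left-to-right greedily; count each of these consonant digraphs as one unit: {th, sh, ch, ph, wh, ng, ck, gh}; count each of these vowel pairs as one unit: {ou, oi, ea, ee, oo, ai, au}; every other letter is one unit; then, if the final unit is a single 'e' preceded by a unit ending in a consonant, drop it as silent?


Word: "adventure" (9 letters)
Left-to-right scan:
  1. 'a' (letter)
  2. 'd' (letter)
  3. 'v' (letter)
  4. 'e' (letter)
  5. 'n' (letter)
  6. 't' (letter)
  7. 'u' (letter)
  8. 'r' (letter)
  9. 'e' (letter)
Units from scan: 9
Final unit is 'e' after a consonant -> drop as silent (-1)
Sound units = 8 units


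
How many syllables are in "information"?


Word: "information"
Syllable breakdown: in | for | ma | tion
Counting: 4 parts
= 4 syllables


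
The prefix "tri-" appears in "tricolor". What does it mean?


Prefix: tri-
Example: tricolor = tri- + color
Meaning = three


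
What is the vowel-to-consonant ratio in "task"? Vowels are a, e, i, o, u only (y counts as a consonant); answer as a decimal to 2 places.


Word: "task"
Vowels (a,e,i,o,u): 1
Consonants: 3
Ratio = 1/3
= 0.33


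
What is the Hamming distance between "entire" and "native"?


Comparing character by character (same length = 6):
  Pos 0: 'e' vs 'n' !=
  Pos 1: 'n' vs 'a' !=
  Pos 2: 't' vs 't' =
  Pos 3: 'i' vs 'i' =
  Pos 4: 'r' vs 'v' !=
  Pos 5: 'e' vs 'e' =
Hamming distance = 3


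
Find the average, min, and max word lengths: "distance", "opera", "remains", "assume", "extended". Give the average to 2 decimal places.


Lengths: "distance"=8, "opera"=5, "remains"=7, "assume"=6, "extended"=8
Sum = 34, Count = 5
Average = 34/5 = 6.80
= avg=6.80, min=5, max=8


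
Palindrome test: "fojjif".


Word: "fojjif"
Reversed: "fijjof"
Forward == Backward? fojjif != fijjof
Palindrome = No


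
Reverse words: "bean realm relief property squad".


Original: "bean realm relief property squad"
Words (1..n): bean | realm | relief | property | squad
Reversed (n..1): squad | property | relief | realm | bean
Result = "squad property relief realm bean"


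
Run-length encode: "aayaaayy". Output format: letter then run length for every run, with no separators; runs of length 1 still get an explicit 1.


String: "aayaaayy"
Scanning for consecutive runs:
  'a' x 2
  'y' x 1
  'a' x 3
  'y' x 2
RLE = "a2y1a3y2"


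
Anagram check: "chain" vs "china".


Word 1: "chain" → sorted: achin
Word 2: "china" → sorted: achin
Same letters? achin == achin
Anagram = Yes


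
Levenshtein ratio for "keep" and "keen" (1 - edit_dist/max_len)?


Word 1: "keep" (length 4)
Word 2: "keen" (length 4)
One optimal edit sequence:
  1. keep 'k'
  2. keep 'e'
  3. keep 'e'
  4. substitute 'p' -> 'n'  (+1)
Edit distance = 1
Max length = max(4, 4) = 4
Similarity = 1 - 1/4
= 0.7500


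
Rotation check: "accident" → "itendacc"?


Word: "accident", Candidate: "itendacc"
Method: check if candidate is substring of word+word
"accidentaccident" contains "itendacc"? No
Is rotation = No


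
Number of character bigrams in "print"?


Word: "print" (length 5)
Number of 2-grams = length - 2 + 1 = 5 - 2 + 1
= 4


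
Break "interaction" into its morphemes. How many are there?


Word: "interaction"
Morphemes: inter- + act + -ion
Each morpheme carries meaning
= 3 morphemes


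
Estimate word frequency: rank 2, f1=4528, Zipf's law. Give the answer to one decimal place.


Zipf's law: f(r) = f(1) / r
f(1) = 4528
f(2) = 4528 / 2
= 2264.0 occurrences


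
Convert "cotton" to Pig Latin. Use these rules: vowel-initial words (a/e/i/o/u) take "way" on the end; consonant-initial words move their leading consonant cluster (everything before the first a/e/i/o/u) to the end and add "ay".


Word: "cotton"
Starts with consonant(s) → move to end, add 'ay'
Consonant cluster: "c"
Pig Latin = "ottoncay"


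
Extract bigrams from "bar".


Word: "bar" (length 3)
Number of bigrams = 3 - 2 + 1 = 2
  Position 0: "ba"
  Position 1: "ar"
Bigrams = "ba", "ar"


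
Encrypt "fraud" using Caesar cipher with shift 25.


Word: "fraud"
Shift: 25
Each letter → (letter + shift) mod 26:
  'f' (5) + 25 = 4 → 'e'
  'r' (17) + 25 = 16 → 'q'
  'a' (0) + 25 = 25 → 'z'
  'u' (20) + 25 = 19 → 't'
  'd' (3) + 25 = 2 → 'c'
Result = "eqztc"


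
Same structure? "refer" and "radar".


Pattern of "refer": [0, 1, 2, 1, 0]
Pattern of "radar": [0, 1, 2, 1, 0]
Patterns match
Same pattern = Yes


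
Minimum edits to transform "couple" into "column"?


Word 1: "couple" (length 6)
Word 2: "column" (length 6)
One optimal edit sequence (insert/delete/substitute each cost 1):
  1. keep 'c'
  2. keep 'o'
  3. substitute 'u' -> 'l'  (+1)
  4. substitute 'p' -> 'u'  (+1)
  5. substitute 'l' -> 'm'  (+1)
  6. substitute 'e' -> 'n'  (+1)
Total edit operations: 4
Edit distance = 4


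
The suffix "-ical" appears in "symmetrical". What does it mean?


Suffix: -ical
Example: symmetrical (symmetry + -ical, with a spelling change)
Meaning = relating to


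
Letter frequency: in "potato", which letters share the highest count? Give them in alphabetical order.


Word: "potato"
Letter counts:
  'a': 1
  'o': 2
  'p': 1
  't': 2
Maximum count = 2
Most frequent = 'o', 't' (2 times each)


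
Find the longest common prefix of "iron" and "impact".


Word 1: "iron"
Word 2: "impact"
Comparing from start:
  Pos 0: 'i' == 'i'
  Pos 1: 'r' != 'm' (stop)
LCP = "i" (length 1)


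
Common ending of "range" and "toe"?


Word 1: "range"
Word 2: "toe"
Comparing from end:
  Pos -1: 'e' == 'e'
  Pos -2: 'g' != 'o' (stop)
LCS = "e" (length 1)


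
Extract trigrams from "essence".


Word: "essence" (length 7)
Number of trigrams = 7 - 3 + 1 = 5
  Position 0: "ess"
  Position 1: "sse"
  Position 2: "sen"
  Position 3: "enc"
  Position 4: "nce"
Trigrams = "ess", "sse", "sen", "enc", "nce"


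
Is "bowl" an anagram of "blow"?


Word 1: "blow" → sorted: blow
Word 2: "bowl" → sorted: blow
Same letters? blow == blow
Anagram = Yes


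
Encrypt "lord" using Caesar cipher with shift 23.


Word: "lord"
Shift: 23
Each letter → (letter + shift) mod 26:
  'l' (11) + 23 = 8 → 'i'
  'o' (14) + 23 = 11 → 'l'
  'r' (17) + 23 = 14 → 'o'
  'd' (3) + 23 = 0 → 'a'
Result = "iloa"


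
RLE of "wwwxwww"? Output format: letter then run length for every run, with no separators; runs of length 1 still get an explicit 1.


String: "wwwxwww"
Scanning for consecutive runs:
  'w' x 3
  'x' x 1
  'w' x 3
RLE = "w3x1w3"


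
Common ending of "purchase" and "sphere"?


Word 1: "purchase"
Word 2: "sphere"
Comparing from end:
  Pos -1: 'e' == 'e'
  Pos -2: 's' != 'r' (stop)
LCS = "e" (length 1)


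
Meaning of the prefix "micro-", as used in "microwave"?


Prefix: micro-
Example: microwave = micro- + wave
Meaning = small


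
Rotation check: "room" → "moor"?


Word: "room", Candidate: "moor"
Method: check if candidate is substring of word+word
"roomroom" contains "moor"? No
Is rotation = No


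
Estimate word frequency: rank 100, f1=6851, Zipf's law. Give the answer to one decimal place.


Zipf's law: f(r) = f(1) / r
f(1) = 6851
f(100) = 6851 / 100
= 68.5 occurrences


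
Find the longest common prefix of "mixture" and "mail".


Word 1: "mixture"
Word 2: "mail"
Comparing from start:
  Pos 0: 'm' == 'm'
  Pos 1: 'i' != 'a' (stop)
LCP = "m" (length 1)


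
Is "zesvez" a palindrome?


Word: "zesvez"
Reversed: "zevsez"
Forward == Backward? zesvez != zevsez
Palindrome = No


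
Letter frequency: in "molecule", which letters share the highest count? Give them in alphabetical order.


Word: "molecule"
Letter counts:
  'c': 1
  'e': 2
  'l': 2
  'm': 1
  'o': 1
  'u': 1
Maximum count = 2
Most frequent = 'e', 'l' (2 times each)


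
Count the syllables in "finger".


Word: "finger"
Syllable breakdown: fin / ger
Counting: 2 parts
= 2 syllables


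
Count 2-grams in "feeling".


Word: "feeling" (length 7)
Number of 2-grams = length - 2 + 1 = 7 - 2 + 1
= 6


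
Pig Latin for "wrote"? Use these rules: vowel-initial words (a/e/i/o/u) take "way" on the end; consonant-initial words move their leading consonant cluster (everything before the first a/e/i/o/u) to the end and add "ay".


Word: "wrote"
Starts with consonant(s) → move to end, add 'ay'
Consonant cluster: "wr"
Pig Latin = "otewray"


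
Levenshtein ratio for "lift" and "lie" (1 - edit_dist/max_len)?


Word 1: "lift" (length 4)
Word 2: "lie" (length 3)
One optimal edit sequence:
  1. keep 'l'
  2. keep 'i'
  3. delete 'f'  (+1)
  4. substitute 't' -> 'e'  (+1)
Edit distance = 2
Max length = max(4, 3) = 4
Similarity = 1 - 2/4
= 0.5000


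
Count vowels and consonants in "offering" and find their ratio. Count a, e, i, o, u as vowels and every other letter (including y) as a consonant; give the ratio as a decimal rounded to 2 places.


Word: "offering"
Vowels (a,e,i,o,u): 3
Consonants: 5
Ratio = 3/5
= 0.60


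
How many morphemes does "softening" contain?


Word: "softening"
Morphemes: soft + -en + -ing
Each morpheme carries meaning
= 3 morphemes


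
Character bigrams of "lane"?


Word: "lane" (length 4)
Number of bigrams = 4 - 2 + 1 = 3
  Position 0: "la"
  Position 1: "an"
  Position 2: "ne"
Bigrams = "la", "an", "ne"


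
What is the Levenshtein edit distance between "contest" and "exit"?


Word 1: "contest" (length 7)
Word 2: "exit" (length 4)
One optimal edit sequence (insert/delete/substitute each cost 1):
  1. delete 'c'  (+1)
  2. delete 'o'  (+1)
  3. delete 'n'  (+1)
  4. substitute 't' -> 'e'  (+1)
  5. substitute 'e' -> 'x'  (+1)
  6. substitute 's' -> 'i'  (+1)
  7. keep 't'
Total edit operations: 6
Edit distance = 6


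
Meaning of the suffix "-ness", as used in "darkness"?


Suffix: -ness
As in: darkness -> dark + -ness
Meaning = state of being


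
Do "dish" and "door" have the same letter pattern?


Pattern of "dish": [0, 1, 2, 3]
Pattern of "door": [0, 1, 1, 2]
Patterns do not match
Same pattern = No


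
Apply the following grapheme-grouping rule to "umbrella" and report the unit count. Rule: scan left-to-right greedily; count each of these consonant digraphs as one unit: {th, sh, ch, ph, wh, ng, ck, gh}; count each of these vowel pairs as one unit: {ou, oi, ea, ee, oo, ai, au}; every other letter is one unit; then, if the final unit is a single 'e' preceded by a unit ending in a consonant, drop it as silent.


Word: "umbrella" (8 letters)
Left-to-right scan:
  1. 'u' (letter)
  2. 'm' (letter)
  3. 'b' (letter)
  4. 'r' (letter)
  5. 'e' (letter)
  6. 'l' (letter)
  7. 'l' (letter)
  8. 'a' (letter)
Units from scan: 8
Sound units = 8 units


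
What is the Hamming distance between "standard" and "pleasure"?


Comparing character by character (same length = 8):
  Pos 0: 's' vs 'p' !=
  Pos 1: 't' vs 'l' !=
  Pos 2: 'a' vs 'e' !=
  Pos 3: 'n' vs 'a' !=
  Pos 4: 'd' vs 's' !=
  Pos 5: 'a' vs 'u' !=
  Pos 6: 'r' vs 'r' =
  Pos 7: 'd' vs 'e' !=
Hamming distance = 7


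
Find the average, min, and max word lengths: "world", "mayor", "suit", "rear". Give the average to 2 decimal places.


Lengths: "world"=5, "mayor"=5, "suit"=4, "rear"=4
Sum = 18, Count = 4
Average = 18/4 = 4.50
= avg=4.50, min=4, max=5


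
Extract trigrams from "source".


Word: "source" (length 6)
Number of trigrams = 6 - 3 + 1 = 4
  Position 0: "sou"
  Position 1: "our"
  Position 2: "urc"
  Position 3: "rce"
Trigrams = "sou", "our", "urc", "rce"


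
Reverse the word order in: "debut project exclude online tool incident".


Original: "debut project exclude online tool incident"
Words (1..n): debut | project | exclude | online | tool | incident
Reversed (n..1): incident | tool | online | exclude | project | debut
Result = "incident tool online exclude project debut"


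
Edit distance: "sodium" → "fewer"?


Word 1: "sodium" (length 6)
Word 2: "fewer" (length 5)
One optimal edit sequence (insert/delete/substitute each cost 1):
  1. delete 's'  (+1)
  2. substitute 'o' -> 'f'  (+1)
  3. substitute 'd' -> 'e'  (+1)
  4. substitute 'i' -> 'w'  (+1)
  5. substitute 'u' -> 'e'  (+1)
  6. substitute 'm' -> 'r'  (+1)
Total edit operations: 6
Edit distance = 6


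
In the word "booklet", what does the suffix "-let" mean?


Suffix: -let
As in: booklet -> book + -let
Meaning = small


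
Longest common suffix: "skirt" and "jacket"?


Word 1: "skirt"
Word 2: "jacket"
Comparing from end:
  Pos -1: 't' == 't'
  Pos -2: 'r' != 'e' (stop)
LCS = "t" (length 1)


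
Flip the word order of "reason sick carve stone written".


Original: "reason sick carve stone written"
Words (1..n): reason | sick | carve | stone | written
Reversed (n..1): written | stone | carve | sick | reason
Result = "written stone carve sick reason"


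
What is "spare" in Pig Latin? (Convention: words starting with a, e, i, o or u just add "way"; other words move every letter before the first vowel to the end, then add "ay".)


Word: "spare"
Starts with consonant(s) → move to end, add 'ay'
Consonant cluster: "sp"
Pig Latin = "arespay"


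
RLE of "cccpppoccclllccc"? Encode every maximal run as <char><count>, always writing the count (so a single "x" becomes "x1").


String: "cccpppoccclllccc"
Scanning for consecutive runs:
  'c' x 3
  'p' x 3
  'o' x 1
  'c' x 3
  'l' x 3
  'c' x 3
RLE = "c3p3o1c3l3c3"


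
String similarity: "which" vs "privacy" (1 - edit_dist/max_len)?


Word 1: "which" (length 5)
Word 2: "privacy" (length 7)
One optimal edit sequence:
  1. substitute 'w' -> 'p'  (+1)
  2. substitute 'h' -> 'r'  (+1)
  3. keep 'i'
  4. insert 'v'  (+1)
  5. insert 'a'  (+1)
  6. keep 'c'
  7. substitute 'h' -> 'y'  (+1)
Edit distance = 5
Max length = max(5, 7) = 7
Similarity = 1 - 5/7
= 0.2857


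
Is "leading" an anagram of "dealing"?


Word 1: "dealing" → sorted: adegiln
Word 2: "leading" → sorted: adegiln
Same letters? adegiln == adegiln
Anagram = Yes


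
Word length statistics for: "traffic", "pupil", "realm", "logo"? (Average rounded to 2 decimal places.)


Lengths: "traffic"=7, "pupil"=5, "realm"=5, "logo"=4
Sum = 21, Count = 4
Average = 21/4 = 5.25
= avg=5.25, min=4, max=7


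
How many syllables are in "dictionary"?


Word: "dictionary"
Syllable breakdown: dic / tion / ar / y
Counting: 4 parts
= 4 syllables


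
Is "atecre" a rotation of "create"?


Word: "create", Candidate: "atecre"
Method: check if candidate is substring of word+word
"createcreate" contains "atecre"? Yes
Is rotation = Yes


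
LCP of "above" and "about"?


Word 1: "above"
Word 2: "about"
Comparing from start:
  Pos 0: 'a' == 'a'
  Pos 1: 'b' == 'b'
  Pos 2: 'o' == 'o'
  Pos 3: 'v' != 'u' (stop)
LCP = "abo" (length 3)


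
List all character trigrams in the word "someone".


Word: "someone" (length 7)
Number of trigrams = 7 - 3 + 1 = 5
  Position 0: "som"
  Position 1: "ome"
  Position 2: "meo"
  Position 3: "eon"
  Position 4: "one"
Trigrams = "som", "ome", "meo", "eon", "one"


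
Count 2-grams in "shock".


Word: "shock" (length 5)
Number of 2-grams = length - 2 + 1 = 5 - 2 + 1
= 4


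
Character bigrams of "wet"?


Word: "wet" (length 3)
Number of bigrams = 3 - 2 + 1 = 2
  Position 0: "we"
  Position 1: "et"
Bigrams = "we", "et"


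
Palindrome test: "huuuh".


Word: "huuuh"
Reversed: "huuuh"
Forward == Backward? huuuh == huuuh
Palindrome = Yes


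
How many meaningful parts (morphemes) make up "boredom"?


Word: "boredom"
Morphemes: bore | -dom
Each morpheme carries meaning
= 2 morphemes


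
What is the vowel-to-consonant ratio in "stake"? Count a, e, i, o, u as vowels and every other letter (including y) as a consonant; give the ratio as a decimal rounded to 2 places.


Word: "stake"
Vowels (a,e,i,o,u): 2
Consonants: 3
Ratio = 2/3
= 0.67


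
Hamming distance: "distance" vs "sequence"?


Comparing character by character (same length = 8):
  Pos 0: 'd' vs 's' !=
  Pos 1: 'i' vs 'e' !=
  Pos 2: 's' vs 'q' !=
  Pos 3: 't' vs 'u' !=
  Pos 4: 'a' vs 'e' !=
  Pos 5: 'n' vs 'n' =
  Pos 6: 'c' vs 'c' =
  Pos 7: 'e' vs 'e' =
Hamming distance = 5


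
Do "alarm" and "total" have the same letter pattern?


Pattern of "alarm": [0, 1, 0, 2, 3]
Pattern of "total": [0, 1, 0, 2, 3]
Patterns match
Same pattern = Yes


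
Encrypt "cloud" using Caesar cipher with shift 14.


Word: "cloud"
Shift: 14
Each letter → (letter + shift) mod 26:
  'c' (2) + 14 = 16 → 'q'
  'l' (11) + 14 = 25 → 'z'
  'o' (14) + 14 = 2 → 'c'
  'u' (20) + 14 = 8 → 'i'
  'd' (3) + 14 = 17 → 'r'
Result = "qzcir"


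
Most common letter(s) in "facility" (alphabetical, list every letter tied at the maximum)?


Word: "facility"
Letter counts:
  'a': 1
  'c': 1
  'f': 1
  'i': 2
  'l': 1
  't': 1
  'y': 1
Maximum count = 2
Most frequent = 'i' (2 times each)


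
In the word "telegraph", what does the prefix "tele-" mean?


Prefix: tele-
Example: telegraph = tele- + graph
Meaning = distant


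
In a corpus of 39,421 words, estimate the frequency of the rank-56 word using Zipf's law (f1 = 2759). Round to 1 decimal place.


Zipf's law: f(r) = f(1) / r
f(1) = 2759
f(56) = 2759 / 56
= 49.3 occurrences


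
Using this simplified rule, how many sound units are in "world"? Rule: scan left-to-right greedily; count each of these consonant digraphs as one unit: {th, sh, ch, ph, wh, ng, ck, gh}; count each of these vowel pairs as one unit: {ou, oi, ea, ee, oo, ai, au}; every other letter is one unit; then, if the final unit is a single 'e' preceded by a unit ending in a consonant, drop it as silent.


Word: "world" (5 letters)
Left-to-right scan:
  [1] 'w' (letter)
  [2] 'o' (letter)
  [3] 'r' (letter)
  [4] 'l' (letter)
  [5] 'd' (letter)
Units from scan: 5
Sound units = 5 units


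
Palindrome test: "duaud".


Word: "duaud"
Reversed: "duaud"
Forward == Backward? duaud == duaud
Palindrome = Yes


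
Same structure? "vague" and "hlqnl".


Pattern of "vague": [0, 1, 2, 3, 4]
Pattern of "hlqnl": [0, 1, 2, 3, 1]
Patterns do not match
Same pattern = No


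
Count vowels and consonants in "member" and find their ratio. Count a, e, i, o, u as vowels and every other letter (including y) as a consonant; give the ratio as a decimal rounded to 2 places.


Word: "member"
Vowels (a,e,i,o,u): 2
Consonants: 4
Ratio = 2/4
= 0.50


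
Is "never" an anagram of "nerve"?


Word 1: "nerve" → sorted: eenrv
Word 2: "never" → sorted: eenrv
Same letters? eenrv == eenrv
Anagram = Yes


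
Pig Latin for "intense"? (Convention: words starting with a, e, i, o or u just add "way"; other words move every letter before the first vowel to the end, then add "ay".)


Word: "intense"
Starts with vowel → add 'way'
Pig Latin = "intenseway"


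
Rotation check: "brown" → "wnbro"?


Word: "brown", Candidate: "wnbro"
Method: check if candidate is substring of word+word
"brownbrown" contains "wnbro"? Yes
Is rotation = Yes


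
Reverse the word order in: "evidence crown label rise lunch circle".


Original: "evidence crown label rise lunch circle"
Words (1..n): evidence | crown | label | rise | lunch | circle
Reversed (n..1): circle | lunch | rise | label | crown | evidence
Result = "circle lunch rise label crown evidence"


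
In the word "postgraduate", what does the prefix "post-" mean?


Prefix: post-
Example: postgraduate = post- + graduate
Meaning = after


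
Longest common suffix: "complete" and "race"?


Word 1: "complete"
Word 2: "race"
Comparing from end:
  Pos -1: 'e' == 'e'
  Pos -2: 't' != 'c' (stop)
LCS = "e" (length 1)


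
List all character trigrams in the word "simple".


Word: "simple" (length 6)
Number of trigrams = 6 - 3 + 1 = 4
  Position 0: "sim"
  Position 1: "imp"
  Position 2: "mpl"
  Position 3: "ple"
Trigrams = "sim", "imp", "mpl", "ple"


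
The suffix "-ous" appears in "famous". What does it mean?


Suffix: -ous
As in: famous -> fame + -ous, with a spelling change
Meaning = having quality of


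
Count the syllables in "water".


Word: "water"
Syllable breakdown: wa | ter
Counting: 2 parts
= 2 syllables


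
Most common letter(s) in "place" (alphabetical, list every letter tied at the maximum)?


Word: "place"
Letter counts:
  'a': 1
  'c': 1
  'e': 1
  'l': 1
  'p': 1
Maximum count = 1
Most frequent = 'a', 'c', 'e', 'l', 'p' (1 time each)


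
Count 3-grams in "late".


Word: "late" (length 4)
Number of 3-grams = length - 3 + 1 = 4 - 3 + 1
= 2


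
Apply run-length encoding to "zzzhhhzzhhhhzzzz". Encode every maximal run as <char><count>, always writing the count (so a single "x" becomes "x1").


String: "zzzhhhzzhhhhzzzz"
Scanning for consecutive runs:
  'z' x 3
  'h' x 3
  'z' x 2
  'h' x 4
  'z' x 4
RLE = "z3h3z2h4z4"


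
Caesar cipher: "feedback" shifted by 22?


Word: "feedback"
Shift: 22
Each letter → (letter + shift) mod 26:
  'f' (5) + 22 = 1 → 'b'
  'e' (4) + 22 = 0 → 'a'
  'e' (4) + 22 = 0 → 'a'
  'd' (3) + 22 = 25 → 'z'
  'b' (1) + 22 = 23 → 'x'
  'a' (0) + 22 = 22 → 'w'
  'c' (2) + 22 = 24 → 'y'
  'k' (10) + 22 = 6 → 'g'
Result = "baazxwyg"


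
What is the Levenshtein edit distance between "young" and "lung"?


Word 1: "young" (length 5)
Word 2: "lung" (length 4)
One optimal edit sequence (insert/delete/substitute each cost 1):
  1. delete 'y'  (+1)
  2. substitute 'o' -> 'l'  (+1)
  3. keep 'u'
  4. keep 'n'
  5. keep 'g'
Total edit operations: 2
Edit distance = 2


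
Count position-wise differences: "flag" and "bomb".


Comparing character by character (same length = 4):
  Pos 0: 'f' vs 'b' !=
  Pos 1: 'l' vs 'o' !=
  Pos 2: 'a' vs 'm' !=
  Pos 3: 'g' vs 'b' !=
Hamming distance = 4


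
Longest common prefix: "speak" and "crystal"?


Word 1: "speak"
Word 2: "crystal"
Comparing from start:
  Pos 0: 's' != 'c' (stop)
LCP = "" (length 0)


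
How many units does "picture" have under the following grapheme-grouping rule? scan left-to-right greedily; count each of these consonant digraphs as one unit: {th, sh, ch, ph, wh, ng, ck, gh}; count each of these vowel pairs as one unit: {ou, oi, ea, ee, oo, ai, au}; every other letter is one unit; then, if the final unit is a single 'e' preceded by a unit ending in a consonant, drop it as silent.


Word: "picture" (7 letters)
Left-to-right scan:
  (1) 'p' (letter)
  (2) 'i' (letter)
  (3) 'c' (letter)
  (4) 't' (letter)
  (5) 'u' (letter)
  (6) 'r' (letter)
  (7) 'e' (letter)
Units from scan: 7
Final unit is 'e' after a consonant -> drop as silent (-1)
Sound units = 6 units


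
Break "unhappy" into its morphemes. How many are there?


Word: "unhappy"
Morphemes: un- / happy
Each morpheme carries meaning
= 2 morphemes


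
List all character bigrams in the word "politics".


Word: "politics" (length 8)
Number of bigrams = 8 - 2 + 1 = 7
  Position 0: "po"
  Position 1: "ol"
  Position 2: "li"
  Position 3: "it"
  Position 4: "ti"
  Position 5: "ic"
  Position 6: "cs"
Bigrams = "po", "ol", "li", "it", "ti", "ic", "cs"


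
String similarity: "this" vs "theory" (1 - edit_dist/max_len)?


Word 1: "this" (length 4)
Word 2: "theory" (length 6)
One optimal edit sequence:
  1. keep 't'
  2. keep 'h'
  3. insert 'e'  (+1)
  4. insert 'o'  (+1)
  5. substitute 'i' -> 'r'  (+1)
  6. substitute 's' -> 'y'  (+1)
Edit distance = 4
Max length = max(4, 6) = 6
Similarity = 1 - 4/6
= 0.3333


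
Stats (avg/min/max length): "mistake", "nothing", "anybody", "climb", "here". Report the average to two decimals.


Lengths: "mistake"=7, "nothing"=7, "anybody"=7, "climb"=5, "here"=4
Sum = 30, Count = 5
Average = 30/5 = 6.00
= avg=6.00, min=4, max=7


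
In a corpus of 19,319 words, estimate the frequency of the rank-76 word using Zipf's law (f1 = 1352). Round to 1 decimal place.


Zipf's law: f(r) = f(1) / r
f(1) = 1352
f(76) = 1352 / 76
= 17.8 occurrences


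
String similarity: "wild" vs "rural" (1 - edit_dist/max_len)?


Word 1: "wild" (length 4)
Word 2: "rural" (length 5)
One optimal edit sequence:
  1. insert 'r'  (+1)
  2. substitute 'w' -> 'u'  (+1)
  3. substitute 'i' -> 'r'  (+1)
  4. substitute 'l' -> 'a'  (+1)
  5. substitute 'd' -> 'l'  (+1)
Edit distance = 5
Max length = max(4, 5) = 5
Similarity = 1 - 5/5
= 0.0000


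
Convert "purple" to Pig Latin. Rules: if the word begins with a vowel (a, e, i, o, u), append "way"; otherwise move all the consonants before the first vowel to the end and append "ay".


Word: "purple"
Starts with consonant(s) → move to end, add 'ay'
Consonant cluster: "p"
Pig Latin = "urplepay"


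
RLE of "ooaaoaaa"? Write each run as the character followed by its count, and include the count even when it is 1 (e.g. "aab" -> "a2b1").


String: "ooaaoaaa"
Scanning for consecutive runs:
  'o' x 2
  'a' x 2
  'o' x 1
  'a' x 3
RLE = "o2a2o1a3"


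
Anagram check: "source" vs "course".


Word 1: "source" → sorted: ceorsu
Word 2: "course" → sorted: ceorsu
Same letters? ceorsu == ceorsu
Anagram = Yes


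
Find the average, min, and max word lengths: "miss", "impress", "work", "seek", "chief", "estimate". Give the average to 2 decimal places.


Lengths: "miss"=4, "impress"=7, "work"=4, "seek"=4, "chief"=5, "estimate"=8
Sum = 32, Count = 6
Average = 32/6 = 5.33
= avg=5.33, min=4, max=8


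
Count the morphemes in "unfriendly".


Word: "unfriendly"
Morphemes: un- | friend | -ly
Each morpheme carries meaning
= 3 morphemes


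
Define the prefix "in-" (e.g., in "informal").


Prefix: in-
Example: informal (in- + formal)
Meaning = not / into


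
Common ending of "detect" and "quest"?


Word 1: "detect"
Word 2: "quest"
Comparing from end:
  Pos -1: 't' == 't'
  Pos -2: 'c' != 's' (stop)
LCS = "t" (length 1)


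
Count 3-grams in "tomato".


Word: "tomato" (length 6)
Number of 3-grams = length - 3 + 1 = 6 - 3 + 1
= 4


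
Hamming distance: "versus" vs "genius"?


Comparing character by character (same length = 6):
  Pos 0: 'v' vs 'g' !=
  Pos 1: 'e' vs 'e' =
  Pos 2: 'r' vs 'n' !=
  Pos 3: 's' vs 'i' !=
  Pos 4: 'u' vs 'u' =
  Pos 5: 's' vs 's' =
Hamming distance = 3


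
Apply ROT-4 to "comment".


Word: "comment"
Shift: 4
Each letter → (letter + shift) mod 26:
  'c' (2) + 4 = 6 → 'g'
  'o' (14) + 4 = 18 → 's'
  'm' (12) + 4 = 16 → 'q'
  'm' (12) + 4 = 16 → 'q'
  'e' (4) + 4 = 8 → 'i'
  'n' (13) + 4 = 17 → 'r'
  't' (19) + 4 = 23 → 'x'
Result = "gsqqirx"


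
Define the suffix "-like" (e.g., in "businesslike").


Suffix: -like
Example: businesslike = business + -like
Meaning = resembling


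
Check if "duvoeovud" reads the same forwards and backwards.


Word: "duvoeovud"
Reversed: "duvoeovud"
Forward == Backward? duvoeovud == duvoeovud
Palindrome = Yes


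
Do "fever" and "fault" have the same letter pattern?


Pattern of "fever": [0, 1, 2, 1, 3]
Pattern of "fault": [0, 1, 2, 3, 4]
Patterns do not match
Same pattern = No


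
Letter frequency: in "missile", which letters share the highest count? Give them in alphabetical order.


Word: "missile"
Letter counts:
  'e': 1
  'i': 2
  'l': 1
  'm': 1
  's': 2
Maximum count = 2
Most frequent = 'i', 's' (2 times each)


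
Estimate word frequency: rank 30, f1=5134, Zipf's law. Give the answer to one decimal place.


Zipf's law: f(r) = f(1) / r
f(1) = 5134
f(30) = 5134 / 30
= 171.1 occurrences


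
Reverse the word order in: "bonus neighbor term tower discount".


Original: "bonus neighbor term tower discount"
Words (1..n): bonus | neighbor | term | tower | discount
Reversed (n..1): discount | tower | term | neighbor | bonus
Result = "discount tower term neighbor bonus"


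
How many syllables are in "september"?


Word: "september"
Syllable breakdown: sep / tem / ber
Counting: 3 parts
= 3 syllables


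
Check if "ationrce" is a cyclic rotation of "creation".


Word: "creation", Candidate: "ationrce"
Method: check if candidate is substring of word+word
"creationcreation" contains "ationrce"? No
Is rotation = No


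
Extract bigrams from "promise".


Word: "promise" (length 7)
Number of bigrams = 7 - 2 + 1 = 6
  Position 0: "pr"
  Position 1: "ro"
  Position 2: "om"
  Position 3: "mi"
  Position 4: "is"
  Position 5: "se"
Bigrams = "pr", "ro", "om", "mi", "is", "se"


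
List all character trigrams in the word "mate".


Word: "mate" (length 4)
Number of trigrams = 4 - 3 + 1 = 2
  Position 0: "mat"
  Position 1: "ate"
Trigrams = "mat", "ate"


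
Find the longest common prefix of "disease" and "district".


Word 1: "disease"
Word 2: "district"
Comparing from start:
  Pos 0: 'd' == 'd'
  Pos 1: 'i' == 'i'
  Pos 2: 's' == 's'
  Pos 3: 'e' != 't' (stop)
LCP = "dis" (length 3)


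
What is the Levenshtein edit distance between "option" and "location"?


Word 1: "option" (length 6)
Word 2: "location" (length 8)
One optimal edit sequence (insert/delete/substitute each cost 1):
  1. insert 'l'  (+1)
  2. keep 'o'
  3. insert 'c'  (+1)
  4. substitute 'p' -> 'a'  (+1)
  5. keep 't'
  6. keep 'i'
  7. keep 'o'
  8. keep 'n'
Total edit operations: 3
Edit distance = 3


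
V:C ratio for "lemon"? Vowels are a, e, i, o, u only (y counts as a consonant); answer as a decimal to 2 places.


Word: "lemon"
Vowels (a,e,i,o,u): 2
Consonants: 3
Ratio = 2/3
= 0.67


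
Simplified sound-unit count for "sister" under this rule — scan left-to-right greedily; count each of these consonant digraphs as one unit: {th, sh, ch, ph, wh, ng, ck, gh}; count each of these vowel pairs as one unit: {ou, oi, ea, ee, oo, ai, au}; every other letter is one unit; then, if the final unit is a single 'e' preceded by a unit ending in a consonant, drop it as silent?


Word: "sister" (6 letters)
Left-to-right scan:
  [1] 's' (letter)
  [2] 'i' (letter)
  [3] 's' (letter)
  [4] 't' (letter)
  [5] 'e' (letter)
  [6] 'r' (letter)
Units from scan: 6
Sound units = 6 units


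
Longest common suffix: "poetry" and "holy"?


Word 1: "poetry"
Word 2: "holy"
Comparing from end:
  Pos -1: 'y' == 'y'
  Pos -2: 'r' != 'l' (stop)
LCS = "y" (length 1)


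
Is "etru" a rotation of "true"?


Word: "true", Candidate: "etru"
Method: check if candidate is substring of word+word
"truetrue" contains "etru"? Yes
Is rotation = Yes


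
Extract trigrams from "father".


Word: "father" (length 6)
Number of trigrams = 6 - 3 + 1 = 4
  Position 0: "fat"
  Position 1: "ath"
  Position 2: "the"
  Position 3: "her"
Trigrams = "fat", "ath", "the", "her"


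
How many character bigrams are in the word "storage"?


Word: "storage" (length 7)
Number of 2-grams = length - 2 + 1 = 7 - 2 + 1
= 6


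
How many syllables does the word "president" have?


Word: "president"
Syllable breakdown: pres · i · dent
Counting: 3 parts
= 3 syllables


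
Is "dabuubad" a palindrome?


Word: "dabuubad"
Reversed: "dabuubad"
Forward == Backward? dabuubad == dabuubad
Palindrome = Yes


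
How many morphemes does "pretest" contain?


Word: "pretest"
Morphemes: pre- / test
Each morpheme carries meaning
= 2 morphemes


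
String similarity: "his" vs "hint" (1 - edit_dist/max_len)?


Word 1: "his" (length 3)
Word 2: "hint" (length 4)
One optimal edit sequence:
  1. keep 'h'
  2. keep 'i'
  3. insert 'n'  (+1)
  4. substitute 's' -> 't'  (+1)
Edit distance = 2
Max length = max(3, 4) = 4
Similarity = 1 - 2/4
= 0.5000


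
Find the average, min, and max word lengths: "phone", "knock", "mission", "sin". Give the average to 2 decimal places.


Lengths: "phone"=5, "knock"=5, "mission"=7, "sin"=3
Sum = 20, Count = 4
Average = 20/4 = 5.00
= avg=5.00, min=3, max=7


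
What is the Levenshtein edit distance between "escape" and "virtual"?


Word 1: "escape" (length 6)
Word 2: "virtual" (length 7)
One optimal edit sequence (insert/delete/substitute each cost 1):
  1. insert 'v'  (+1)
  2. substitute 'e' -> 'i'  (+1)
  3. substitute 's' -> 'r'  (+1)
  4. substitute 'c' -> 't'  (+1)
  5. substitute 'a' -> 'u'  (+1)
  6. substitute 'p' -> 'a'  (+1)
  7. substitute 'e' -> 'l'  (+1)
Total edit operations: 7
Edit distance = 7


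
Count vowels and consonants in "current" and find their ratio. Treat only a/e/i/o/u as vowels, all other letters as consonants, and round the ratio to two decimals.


Word: "current"
Vowels (a,e,i,o,u): 2
Consonants: 5
Ratio = 2/5
= 0.40


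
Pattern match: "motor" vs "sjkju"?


Pattern of "motor": [0, 1, 2, 1, 3]
Pattern of "sjkju": [0, 1, 2, 1, 3]
Patterns match
Same pattern = Yes


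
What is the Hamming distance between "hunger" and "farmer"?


Comparing character by character (same length = 6):
  Pos 0: 'h' vs 'f' !=
  Pos 1: 'u' vs 'a' !=
  Pos 2: 'n' vs 'r' !=
  Pos 3: 'g' vs 'm' !=
  Pos 4: 'e' vs 'e' =
  Pos 5: 'r' vs 'r' =
Hamming distance = 4


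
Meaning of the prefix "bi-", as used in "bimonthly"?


Prefix: bi-
Example: bimonthly (bi- + monthly)
Meaning = two


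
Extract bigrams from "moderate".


Word: "moderate" (length 8)
Number of bigrams = 8 - 2 + 1 = 7
  Position 0: "mo"
  Position 1: "od"
  Position 2: "de"
  Position 3: "er"
  Position 4: "ra"
  Position 5: "at"
  Position 6: "te"
Bigrams = "mo", "od", "de", "er", "ra", "at", "te"


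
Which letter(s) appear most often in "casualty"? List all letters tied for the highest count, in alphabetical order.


Word: "casualty"
Letter counts:
  'a': 2
  'c': 1
  'l': 1
  's': 1
  't': 1
  'u': 1
  'y': 1
Maximum count = 2
Most frequent = 'a' (2 times each)


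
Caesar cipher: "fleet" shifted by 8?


Word: "fleet"
Shift: 8
Each letter → (letter + shift) mod 26:
  'f' (5) + 8 = 13 → 'n'
  'l' (11) + 8 = 19 → 't'
  'e' (4) + 8 = 12 → 'm'
  'e' (4) + 8 = 12 → 'm'
  't' (19) + 8 = 1 → 'b'
Result = "ntmmb"


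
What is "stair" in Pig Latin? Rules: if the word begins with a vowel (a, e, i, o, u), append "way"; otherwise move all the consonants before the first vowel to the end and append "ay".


Word: "stair"
Starts with consonant(s) → move to end, add 'ay'
Consonant cluster: "st"
Pig Latin = "airstay"


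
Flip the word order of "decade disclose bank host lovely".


Original: "decade disclose bank host lovely"
Words (1..n): decade | disclose | bank | host | lovely
Reversed (n..1): lovely | host | bank | disclose | decade
Result = "lovely host bank disclose decade"


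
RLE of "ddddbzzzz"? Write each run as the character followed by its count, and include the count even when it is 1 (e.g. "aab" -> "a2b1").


String: "ddddbzzzz"
Scanning for consecutive runs:
  'd' x 4
  'b' x 1
  'z' x 4
RLE = "d4b1z4"


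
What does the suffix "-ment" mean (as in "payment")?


Suffix: -ment
Example: payment (pay + -ment)
Meaning = result of action


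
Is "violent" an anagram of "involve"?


Word 1: "involve" → sorted: eilnovv
Word 2: "violent" → sorted: eilnotv
Same letters? eilnovv != eilnotv
Anagram = No


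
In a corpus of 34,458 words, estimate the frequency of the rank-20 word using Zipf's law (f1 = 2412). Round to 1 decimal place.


Zipf's law: f(r) = f(1) / r
f(1) = 2412
f(20) = 2412 / 20
= 120.6 occurrences


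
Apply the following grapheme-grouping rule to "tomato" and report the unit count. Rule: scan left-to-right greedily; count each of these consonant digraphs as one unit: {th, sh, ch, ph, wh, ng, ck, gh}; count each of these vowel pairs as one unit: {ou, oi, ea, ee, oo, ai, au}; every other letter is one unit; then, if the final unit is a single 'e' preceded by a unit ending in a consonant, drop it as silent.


Word: "tomato" (6 letters)
Left-to-right scan:
  (1) 't' (letter)
  (2) 'o' (letter)
  (3) 'm' (letter)
  (4) 'a' (letter)
  (5) 't' (letter)
  (6) 'o' (letter)
Units from scan: 6
Sound units = 6 units


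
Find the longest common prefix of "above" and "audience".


Word 1: "above"
Word 2: "audience"
Comparing from start:
  Pos 0: 'a' == 'a'
  Pos 1: 'b' != 'u' (stop)
LCP = "a" (length 1)


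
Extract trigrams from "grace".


Word: "grace" (length 5)
Number of trigrams = 5 - 3 + 1 = 3
  Position 0: "gra"
  Position 1: "rac"
  Position 2: "ace"
Trigrams = "gra", "rac", "ace"


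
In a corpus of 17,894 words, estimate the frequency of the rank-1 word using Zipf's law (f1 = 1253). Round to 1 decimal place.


Zipf's law: f(r) = f(1) / r
f(1) = 1253
f(1) = 1253 / 1
= 1253.0 occurrences


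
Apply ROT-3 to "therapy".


Word: "therapy"
Shift: 3
Each letter → (letter + shift) mod 26:
  't' (19) + 3 = 22 → 'w'
  'h' (7) + 3 = 10 → 'k'
  'e' (4) + 3 = 7 → 'h'
  'r' (17) + 3 = 20 → 'u'
  'a' (0) + 3 = 3 → 'd'
  'p' (15) + 3 = 18 → 's'
  'y' (24) + 3 = 1 → 'b'
Result = "wkhudsb"


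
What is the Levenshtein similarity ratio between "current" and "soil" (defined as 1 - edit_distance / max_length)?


Word 1: "current" (length 7)
Word 2: "soil" (length 4)
One optimal edit sequence:
  1. delete 'c'  (+1)
  2. delete 'u'  (+1)
  3. delete 'r'  (+1)
  4. substitute 'r' -> 's'  (+1)
  5. substitute 'e' -> 'o'  (+1)
  6. substitute 'n' -> 'i'  (+1)
  7. substitute 't' -> 'l'  (+1)
Edit distance = 7
Max length = max(7, 4) = 7
Similarity = 1 - 7/7
= 0.0000


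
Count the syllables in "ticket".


Word: "ticket"
Syllable breakdown: tick | et
Counting: 2 parts
= 2 syllables
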